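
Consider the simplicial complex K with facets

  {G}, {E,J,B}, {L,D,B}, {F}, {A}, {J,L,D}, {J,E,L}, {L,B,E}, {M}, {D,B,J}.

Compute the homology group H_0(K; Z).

Order the vertices as A < B < D < E < F < G < J < L < M. Listing each simplex with vertices in this order, K has dimension 2 with simplices:

  0-simplices (9): A, B, D, E, F, G, J, L, M
  1-simplices (9): BD, BE, BJ, BL, DJ, DL, EJ, EL, JL
  2-simplices (6): BDJ, BDL, BEJ, BEL, DJL, EJL

so the chain groups are C_0 ≅ Z^9, C_1 ≅ Z^9, C_2 ≅ Z^6.

∂_1: C_1 → C_0 maps an edge to its endpoints' difference, ∂[p,q] = q − p. For instance
  ∂BJ = J − B.
This gives a 9×9 integer matrix of rank 4; reducing to Smith normal form yields diagonal entries (1,1,1,1).

∂_2: C_2 → C_1 maps a triangle to the signed sum of its edges. For instance
  ∂BEL = EL − BL + BE,
  ∂BDL = DL − BL + BD.
This gives a 9×6 integer matrix of rank 5; reducing to Smith normal form yields diagonal entries (1,1,1,1,1).

Now H_k = ker ∂_k / im ∂_{k+1}, so:

  H_0: rank C_0 − rank ∂_1 = 9 − 4 = 5, and the invariant factors of ∂_1 are all 1, so H_0 = Z^5.

H_0 ≅ Z^5.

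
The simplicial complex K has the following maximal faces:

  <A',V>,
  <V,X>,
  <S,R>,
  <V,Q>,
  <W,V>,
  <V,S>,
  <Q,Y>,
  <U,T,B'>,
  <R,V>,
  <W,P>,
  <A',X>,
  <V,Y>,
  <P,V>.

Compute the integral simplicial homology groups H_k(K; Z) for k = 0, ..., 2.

K has 12 vertices, 15 edges, 1 triangle.
rank ∂_0 = 0, rank ∂_1 = 10 ⇒ b_0 = 12 − 0 − 10 = 2; all invariant factors of ∂_1 are 1 so no torsion. So H_0 = Z^2.
rank ∂_1 = 10, rank ∂_2 = 1 ⇒ b_1 = 15 − 10 − 1 = 4; all invariant factors of ∂_2 are 1 so no torsion. So H_1 = Z^4.
rank ∂_2 = 1, rank ∂_3 = 0 ⇒ b_2 = 1 − 1 − 0 = 0. So H_2 = 0.

H_0 ≅ Z^2,  H_1 ≅ Z^4,  H_2 = 0.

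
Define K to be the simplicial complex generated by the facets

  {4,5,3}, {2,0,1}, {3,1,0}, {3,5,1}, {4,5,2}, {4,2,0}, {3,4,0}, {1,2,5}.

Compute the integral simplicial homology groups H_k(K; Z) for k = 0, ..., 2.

K has 6 vertices, 12 edges, 8 triangles.
rank ∂_0 = 0, rank ∂_1 = 5 ⇒ b_0 = 6 − 0 − 5 = 1; all invariant factors of ∂_1 are 1 so no torsion. So H_0 = Z.
rank ∂_1 = 5, rank ∂_2 = 7 ⇒ b_1 = 12 − 5 − 7 = 0; all invariant factors of ∂_2 are 1 so no torsion. So H_1 = 0.
rank ∂_2 = 7, rank ∂_3 = 0 ⇒ b_2 = 8 − 7 − 0 = 1. So H_2 = Z.

H_0 = Z,  H_1 = 0,  H_2 = Z.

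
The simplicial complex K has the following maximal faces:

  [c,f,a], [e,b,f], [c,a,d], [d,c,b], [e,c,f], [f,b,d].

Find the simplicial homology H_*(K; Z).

K has 6 vertices, 12 edges, 6 triangles.
rank ∂_0 = 0, rank ∂_1 = 5 ⇒ b_0 = 6 − 0 − 5 = 1; all invariant factors of ∂_1 are 1 so no torsion. So H_0 ≅ Z.
rank ∂_1 = 5, rank ∂_2 = 6 ⇒ b_1 = 12 − 5 − 6 = 1; all invariant factors of ∂_2 are 1 so no torsion. So H_1 ≅ Z.
rank ∂_2 = 6, rank ∂_3 = 0 ⇒ b_2 = 6 − 6 − 0 = 0. So H_2 ≅ 0.

H_0 = Z,  H_1 = Z,  H_2 = 0.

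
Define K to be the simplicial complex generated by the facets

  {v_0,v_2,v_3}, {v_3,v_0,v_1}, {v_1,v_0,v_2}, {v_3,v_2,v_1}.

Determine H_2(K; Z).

Order the vertices as v_0 < v_1 < v_2 < v_3. Listing each simplex with vertices in this order, K has dimension 2 with simplices:

  0-simplices (4): [v_0], [v_1], [v_2], [v_3]
  1-simplices (6): [v_0,v_1], [v_0,v_2], [v_0,v_3], [v_1,v_2], [v_1,v_3], [v_2,v_3]
  2-simplices (4): [v_0,v_1,v_2], [v_0,v_1,v_3], [v_0,v_2,v_3], [v_1,v_2,v_3]

so the chain groups are C_0 ≅ Z^4, C_1 ≅ Z^6, C_2 ≅ Z^4.

The boundary map ∂_1: C_1 → C_0 maps an edge to its endpoints' difference, ∂[p,q] = q − p. For instance
  ∂[v_2,v_3] = [v_3] − [v_2].
This gives a 4×6 integer matrix of rank 3; reducing to Smith normal form yields diagonal entries (1,1,1).

∂_2: C_2 → C_1 acts by ∂[p,q,r] = [q,r] − [p,r] + [p,q]. For instance
  ∂[v_0,v_1,v_2] = [v_1,v_2] − [v_0,v_2] + [v_0,v_1],
  ∂[v_0,v_1,v_3] = [v_1,v_3] − [v_0,v_3] + [v_0,v_1].
The resulting 6×4 matrix has rank 3, and its Smith normal form has invariant factors (1,1,1).

Reading off H_k = ker ∂_k / im ∂_{k+1}:

  H_2: rank ker ∂_2 − rank ∂_3 = (4 − 3) − 0 = 1, and there is no ∂_3, so H_2 ≅ Z.

H_2 = Z.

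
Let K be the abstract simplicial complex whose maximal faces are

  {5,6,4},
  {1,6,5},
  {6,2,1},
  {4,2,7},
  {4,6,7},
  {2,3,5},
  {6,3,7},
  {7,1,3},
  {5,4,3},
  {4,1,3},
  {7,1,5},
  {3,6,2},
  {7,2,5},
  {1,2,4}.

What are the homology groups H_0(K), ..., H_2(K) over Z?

H_0 = Z,  H_1 = Z^2,  H_2 = Z.

Take the total order 1 < 2 < 3 < 4 < 5 < 6 < 7 on the vertex set. Then K (dimension 2) consists of the simplices:

  0-simplices (7): [1], [2], [3], [4], [5], [6], [7]
  1-simplices (21): [1,2], [1,3], [1,4], [1,5], [1,6], [1,7], [2,3], [2,4], [2,5], [2,6], [2,7], [3,4], [3,5], [3,6], [3,7], [4,5], [4,6], [4,7], [5,6], [5,7], [6,7]
  2-simplices (14): [1,2,4], [1,2,6], [1,3,4], [1,3,7], [1,5,6], [1,5,7], [2,3,5], [2,3,6], [2,4,7], [2,5,7], [3,4,5], [3,6,7], [4,5,6], [4,6,7]

giving chain groups C_0 ≅ Z^7, C_1 ≅ Z^21, C_2 ≅ Z^14.

The boundary map ∂_1: C_1 → C_0 maps an edge to its endpoints' difference, ∂[p,q] = q − p. For instance
  ∂[1,3] = [3] − [1].
The resulting 7×21 matrix has rank 6, and its Smith normal form has invariant factors (1,1,1,1,1,1).

Boundary ∂_2: C_2 → C_1 maps a triangle to the signed sum of its edges. For instance
  ∂[1,5,7] = [5,7] − [1,7] + [1,5],
  ∂[4,6,7] = [6,7] − [4,7] + [4,6].
The 21×14 boundary matrix has rank 13 and Smith normal form diag(1,1,1,1,1,1,1,1,1,1,1,1,1).

Computing H_k = (kernel of ∂_k) / (image of ∂_{k+1}):

  H_0: rank C_0 − rank ∂_1 = 7 − 6 = 1, and the invariant factors of ∂_1 are all 1, so H_0 = Z.
  H_1: rank ker ∂_1 − rank ∂_2 = (21 − 6) − 13 = 2, and the invariant factors of ∂_2 are all 1, so H_1 = Z^2.
  H_2: rank ker ∂_2 − rank ∂_3 = (14 − 13) − 0 = 1, and there is no ∂_3, so H_2 = Z.

As a check, the Euler characteristic is 7 − 21 + 14 = 0, which agrees with 1 − 2 + 1 = 0.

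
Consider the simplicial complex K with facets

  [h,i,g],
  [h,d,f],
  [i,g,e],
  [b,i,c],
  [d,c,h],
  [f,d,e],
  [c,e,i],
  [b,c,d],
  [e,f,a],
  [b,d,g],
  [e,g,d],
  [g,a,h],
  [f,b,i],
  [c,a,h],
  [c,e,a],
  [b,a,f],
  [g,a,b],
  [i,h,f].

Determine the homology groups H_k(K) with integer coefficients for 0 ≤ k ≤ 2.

H_0 = Z,  H_1 = Z^2,  H_2 = Z.

Fix the vertex order a < b < c < d < e < f < g < h < i and write every simplex with vertices in increasing order. Then dim K = 2 and the simplices of K are:

  0-simplices (9): a, b, c, d, e, f, g, h, i
  1-simplices (27): ab, ac, ae, af, ag, ah, bc, bd, bf, bg, bi, cd, ce, ch, ci, de, df, dg, dh, ef, eg, ei, fh, fi, gh, gi, hi
  2-simplices (18): abf, abg, ace, ach, aef, agh, bcd, bci, bdg, bfi, cdh, cei, def, deg, dfh, egi, fhi, ghi

so the chain groups are C_0 ≅ Z^9, C_1 ≅ Z^27, C_2 ≅ Z^18.

The boundary map ∂_1: C_1 → C_0 maps an edge to its endpoints' difference, ∂[p,q] = q − p. For instance
  ∂gh = h − g.
As a 9×27 matrix over Z this has rank 8, with invariant factors (1,1,1,1,1,1,1,1).

∂_2: C_2 → C_1 sends each 2-simplex [p,q,r] to [q,r] − [p,r] + [p,q]. For instance
  ∂ghi = hi − gi + gh,
  ∂def = ef − df + de.
As a 27×18 matrix over Z this has rank 17, with invariant factors (1,1,1,1,1,1,1,1,1,1,1,1,1,1,1,1,1).

From H_k ≅ ker(∂_k) / im(∂_{k+1}) we obtain:

  H_0: rank C_0 − rank ∂_1 = 9 − 8 = 1, and the invariant factors of ∂_1 are all 1, so H_0 = Z.
  H_1: rank ker ∂_1 − rank ∂_2 = (27 − 8) − 17 = 2, and the invariant factors of ∂_2 are all 1, so H_1 = Z^2.
  H_2: rank ker ∂_2 − rank ∂_3 = (18 − 17) − 0 = 1, and there is no ∂_3, so H_2 = Z.

(K is a triangulation of the torus T^2.)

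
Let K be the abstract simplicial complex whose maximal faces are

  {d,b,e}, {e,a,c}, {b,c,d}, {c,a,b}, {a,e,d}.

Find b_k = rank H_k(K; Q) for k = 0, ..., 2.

b_0 = 1, b_1 = 1, b_2 = 0.

Take the total order a < b < c < d < e on the vertex set. Then K (dimension 2) consists of the simplices:

  0-simplices (5): a, b, c, d, e
  1-simplices (10): ab, ac, ad, ae, bc, bd, be, cd, ce, de
  2-simplices (5): abc, ace, ade, bcd, bde

giving chain groups C_0 ≅ Z^5, C_1 ≅ Z^10, C_2 ≅ Z^5.

∂_1: C_1 → C_0 maps an edge to its endpoints' difference, ∂[p,q] = q − p. For instance
  ∂cd = d − c.
This gives a 5×10 integer matrix of rank 4; reducing to Smith normal form yields diagonal entries (1,1,1,1).

Boundary ∂_2: C_2 → C_1 acts by ∂[p,q,r] = [q,r] − [p,r] + [p,q]. For instance
  ∂abc = bc − ac + ab,
  ∂bde = de − be + bd.
As a 10×5 matrix over Z this has rank 5, with invariant factors (1,1,1,1,1).

Computing H_k = (kernel of ∂_k) / (image of ∂_{k+1}):

  H_0: rank C_0 − rank ∂_1 = 5 − 4 = 1, and the invariant factors of ∂_1 are all 1, so H_0 = Z.
  H_1: rank ker ∂_1 − rank ∂_2 = (10 − 4) − 5 = 1, and the invariant factors of ∂_2 are all 1, so H_1 = Z.
  H_2: rank ker ∂_2 − rank ∂_3 = (5 − 5) − 0 = 0, and there is no ∂_3, so H_2 = 0.

As a check, the Euler characteristic is 5 − 10 + 5 = 0, which agrees with 1 − 1 + 0 = 0.

Hence the Betti numbers are b_0 = 1, b_1 = 1, b_2 = 0.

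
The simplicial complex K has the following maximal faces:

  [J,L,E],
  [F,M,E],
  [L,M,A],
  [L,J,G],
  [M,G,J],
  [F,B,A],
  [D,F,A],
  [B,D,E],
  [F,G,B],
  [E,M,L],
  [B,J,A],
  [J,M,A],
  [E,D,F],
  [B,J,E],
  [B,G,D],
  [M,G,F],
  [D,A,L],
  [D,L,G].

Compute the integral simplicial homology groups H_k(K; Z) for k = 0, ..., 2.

Fix the vertex order A < B < D < E < F < G < J < L < M and write every simplex with vertices in increasing order. Then dim K = 2 and the simplices of K are:

  0-simplices (9): A, B, D, E, F, G, J, L, M
  1-simplices (27): AB, AD, AF, AJ, AL, AM, BD, BE, BF, BG, BJ, DE, DF, DG, DL, EF, EJ, EL, EM, FG, FM, GJ, GL, GM, JL, JM, LM
  2-simplices (18): ABF, ABJ, ADF, ADL, AJM, ALM, BDE, BDG, BEJ, BFG, DEF, DGL, EFM, EJL, ELM, FGM, GJL, GJM

giving chain groups C_0 ≅ Z^9, C_1 ≅ Z^27, C_2 ≅ Z^18.

Boundary ∂_1: C_1 → C_0 is given by ∂[p,q] = [q] − [p]. For instance
  ∂BJ = J − B.
The resulting 9×27 matrix has rank 8, and its Smith normal form has invariant factors (1,1,1,1,1,1,1,1).

Boundary ∂_2: C_2 → C_1 maps a triangle to the signed sum of its edges. For instance
  ∂ADF = DF − AF + AD,
  ∂BFG = FG − BG + BF.
The 27×18 boundary matrix has rank 18 and Smith normal form diag(1,1,1,1,1,1,1,1,1,1,1,1,1,1,1,1,1,2).

Computing H_k = (kernel of ∂_k) / (image of ∂_{k+1}):

  H_0: rank C_0 − rank ∂_1 = 9 − 8 = 1, and the invariant factors of ∂_1 are all 1, so H_0 ≅ Z.
  H_1: rank ker ∂_1 − rank ∂_2 = (27 − 8) − 18 = 1, and ∂_2 has invariant factor 2 > 1, so H_1 ≅ Z × Z/2.
  H_2: rank ker ∂_2 − rank ∂_3 = (18 − 18) − 0 = 0, and there is no ∂_3, so H_2 ≅ 0.

As a check, the Euler characteristic is 9 − 27 + 18 = 0, which agrees with 1 − 1 + 0 = 0.

H_0 = Z,  H_1 = Z × Z/2,  H_2 = 0.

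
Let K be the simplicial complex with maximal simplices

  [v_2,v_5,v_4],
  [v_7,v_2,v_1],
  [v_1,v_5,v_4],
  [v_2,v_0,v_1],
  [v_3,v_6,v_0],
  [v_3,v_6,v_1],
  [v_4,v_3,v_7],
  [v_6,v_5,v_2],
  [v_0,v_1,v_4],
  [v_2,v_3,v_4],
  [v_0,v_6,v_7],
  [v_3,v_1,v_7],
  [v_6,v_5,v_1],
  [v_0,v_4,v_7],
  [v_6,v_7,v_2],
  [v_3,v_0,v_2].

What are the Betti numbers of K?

b_0 = 1, b_1 = 2, b_2 = 1.

K has 8 vertices, 24 edges, 16 triangles.
rank ∂_0 = 0, rank ∂_1 = 7 ⇒ b_0 = 8 − 0 − 7 = 1; all invariant factors of ∂_1 are 1 so no torsion. So H_0 ≅ Z.
rank ∂_1 = 7, rank ∂_2 = 15 ⇒ b_1 = 24 − 7 − 15 = 2; all invariant factors of ∂_2 are 1 so no torsion. So H_1 ≅ Z^2.
rank ∂_2 = 15, rank ∂_3 = 0 ⇒ b_2 = 16 − 15 − 0 = 1. So H_2 ≅ Z.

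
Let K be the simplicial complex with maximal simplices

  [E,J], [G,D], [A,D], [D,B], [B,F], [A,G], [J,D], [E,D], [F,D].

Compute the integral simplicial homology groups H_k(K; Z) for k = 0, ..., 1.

H_0 = Z,  H_1 = Z^3.

Fix the vertex order A < B < D < E < F < G < J and write every simplex with vertices in increasing order. Then dim K = 1 and the simplices of K are:

  0-simplices (7): A, B, D, E, F, G, J
  1-simplices (9): AD, AG, BD, BF, DE, DF, DG, DJ, EJ

giving chain groups C_0 ≅ Z^7, C_1 ≅ Z^9.

The boundary map ∂_1: C_1 → C_0 is given by ∂[p,q] = [q] − [p].
This gives a 7×9 integer matrix of rank 6; reducing to Smith normal form yields diagonal entries (1,1,1,1,1,1).

Reading off H_k = ker ∂_k / im ∂_{k+1}:

  H_0: rank C_0 − rank ∂_1 = 7 − 6 = 1, and the invariant factors of ∂_1 are all 1, so H_0 ≅ Z.
  H_1: rank ker ∂_1 − rank ∂_2 = (9 − 6) − 0 = 3, and there is no ∂_2, so H_1 ≅ Z^3.

As a check, the Euler characteristic is 7 − 9 = -2, which agrees with 1 − 3 = -2.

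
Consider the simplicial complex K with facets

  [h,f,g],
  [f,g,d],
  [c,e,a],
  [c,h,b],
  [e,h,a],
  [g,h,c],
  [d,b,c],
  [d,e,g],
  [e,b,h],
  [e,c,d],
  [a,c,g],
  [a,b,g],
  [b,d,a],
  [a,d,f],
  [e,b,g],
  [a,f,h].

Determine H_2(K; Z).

H_2 = Z.

K has 8 vertices, 24 edges, 16 triangles.
rank ∂_2 = 15, rank ∂_3 = 0 ⇒ b_2 = 16 − 15 − 0 = 1. So H_2 ≅ Z.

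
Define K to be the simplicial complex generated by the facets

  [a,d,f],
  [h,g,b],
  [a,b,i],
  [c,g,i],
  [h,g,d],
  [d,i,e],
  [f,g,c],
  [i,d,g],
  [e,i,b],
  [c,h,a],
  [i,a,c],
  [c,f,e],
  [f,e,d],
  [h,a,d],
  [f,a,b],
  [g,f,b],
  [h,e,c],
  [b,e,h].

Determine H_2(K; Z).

H_2 ≅ Z.

K has 9 vertices, 27 edges, 18 triangles.
rank ∂_2 = 17, rank ∂_3 = 0 ⇒ b_2 = 18 − 17 − 0 = 1. So H_2 = Z.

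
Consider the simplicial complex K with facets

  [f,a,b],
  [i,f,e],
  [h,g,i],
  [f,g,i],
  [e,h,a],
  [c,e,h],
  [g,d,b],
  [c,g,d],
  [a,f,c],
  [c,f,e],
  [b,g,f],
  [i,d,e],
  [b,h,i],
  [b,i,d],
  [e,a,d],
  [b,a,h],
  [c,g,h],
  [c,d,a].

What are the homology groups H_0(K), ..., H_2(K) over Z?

Take the total order a < b < c < d < e < f < g < h < i on the vertex set. Then K (dimension 2) consists of the simplices:

  0-simplices (9): a, b, c, d, e, f, g, h, i
  1-simplices (27): ab, ac, ad, ae, af, ah, bd, bf, bg, bh, bi, cd, ce, cf, cg, ch, de, dg, di, ef, eh, ei, fg, fi, gh, gi, hi
  2-simplices (18): abf, abh, acd, acf, ade, aeh, bdg, bdi, bfg, bhi, cdg, cef, ceh, cgh, dei, efi, fgi, ghi

so the chain groups are C_0 ≅ Z^9, C_1 ≅ Z^27, C_2 ≅ Z^18.

Boundary ∂_1: C_1 → C_0 sends each edge [p,q] (with p < q) to q − p. For instance
  ∂fi = i − f.
As a 9×27 matrix over Z this has rank 8, with invariant factors (1,1,1,1,1,1,1,1).

The boundary map ∂_2: C_2 → C_1 acts by ∂[p,q,r] = [q,r] − [p,r] + [p,q]. For instance
  ∂efi = fi − ei + ef,
  ∂bhi = hi − bi + bh.
The 27×18 boundary matrix has rank 18 and Smith normal form diag(1,1,1,1,1,1,1,1,1,1,1,1,1,1,1,1,1,2).

Reading off H_k = ker ∂_k / im ∂_{k+1}:

  H_0: rank C_0 − rank ∂_1 = 9 − 8 = 1, and the invariant factors of ∂_1 are all 1, so H_0 ≅ Z.
  H_1: rank ker ∂_1 − rank ∂_2 = (27 − 8) − 18 = 1, and ∂_2 has invariant factor 2 > 1, so H_1 ≅ Z × Z/2.
  H_2: rank ker ∂_2 − rank ∂_3 = (18 − 18) − 0 = 0, and there is no ∂_3, so H_2 ≅ 0.

H_0 ≅ Z,  H_1 ≅ Z × Z/2,  H_2 = 0.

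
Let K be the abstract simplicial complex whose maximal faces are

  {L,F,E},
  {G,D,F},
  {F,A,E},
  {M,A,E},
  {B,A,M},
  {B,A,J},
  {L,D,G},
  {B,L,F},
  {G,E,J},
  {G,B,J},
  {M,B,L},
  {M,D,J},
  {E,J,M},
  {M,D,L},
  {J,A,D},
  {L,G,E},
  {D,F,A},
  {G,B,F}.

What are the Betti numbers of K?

Order the vertices as A < B < D < E < F < G < J < L < M. Listing each simplex with vertices in this order, K has dimension 2 with simplices:

  0-simplices (9): A, B, D, E, F, G, J, L, M
  1-simplices (27): AB, AD, AE, AF, AJ, AM, BF, BG, BJ, BL, BM, DF, DG, DJ, DL, DM, EF, EG, EJ, EL, EM, FG, FL, GJ, GL, JM, LM
  2-simplices (18): ABJ, ABM, ADF, ADJ, AEF, AEM, BFG, BFL, BGJ, BLM, DFG, DGL, DJM, DLM, EFL, EGJ, EGL, EJM

so the chain groups are C_0 ≅ Z^9, C_1 ≅ Z^27, C_2 ≅ Z^18.

Boundary ∂_1: C_1 → C_0 sends each edge [p,q] (with p < q) to q − p.
As a 9×27 matrix over Z this has rank 8, with invariant factors (1,1,1,1,1,1,1,1).

The boundary map ∂_2: C_2 → C_1 sends each 2-simplex [p,q,r] to [q,r] − [p,r] + [p,q]. For instance
  ∂ABJ = BJ − AJ + AB,
  ∂BGJ = GJ − BJ + BG.
This gives a 27×18 integer matrix of rank 18; reducing to Smith normal form yields diagonal entries (1,1,1,1,1,1,1,1,1,1,1,1,1,1,1,1,1,2).

Now H_k = ker ∂_k / im ∂_{k+1}, so:

  H_0: rank C_0 − rank ∂_1 = 9 − 8 = 1, and the invariant factors of ∂_1 are all 1, so H_0 = Z.
  H_1: rank ker ∂_1 − rank ∂_2 = (27 − 8) − 18 = 1, and ∂_2 has invariant factor 2 > 1, so H_1 = Z ⊕ Z/2.
  H_2: rank ker ∂_2 − rank ∂_3 = (18 − 18) − 0 = 0, and there is no ∂_3, so H_2 = 0.

Hence the Betti numbers are b_0 = 1, b_1 = 1, b_2 = 0.

b_0 = 1, b_1 = 1, b_2 = 0.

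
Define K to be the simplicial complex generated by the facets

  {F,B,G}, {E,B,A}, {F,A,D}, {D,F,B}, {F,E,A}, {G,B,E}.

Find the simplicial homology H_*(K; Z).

Order the vertices as A < B < D < E < F < G. Listing each simplex with vertices in this order, K has dimension 2 with simplices:

  0-simplices (6): A, B, D, E, F, G
  1-simplices (12): AB, AD, AE, AF, BD, BE, BF, BG, DF, EF, EG, FG
  2-simplices (6): ABE, ADF, AEF, BDF, BEG, BFG

giving chain groups C_0 ≅ Z^6, C_1 ≅ Z^12, C_2 ≅ Z^6.

Boundary ∂_1: C_1 → C_0 is given by ∂[p,q] = [q] − [p]. For instance
  ∂EG = G − E.
The resulting 6×12 matrix has rank 5, and its Smith normal form has invariant factors (1,1,1,1,1).

The boundary map ∂_2: C_2 → C_1 maps a triangle to the signed sum of its edges. For instance
  ∂BEG = EG − BG + BE,
  ∂ADF = DF − AF + AD.
The 12×6 boundary matrix has rank 6 and Smith normal form diag(1,1,1,1,1,1).

Computing H_k = (kernel of ∂_k) / (image of ∂_{k+1}):

  H_0: rank C_0 − rank ∂_1 = 6 − 5 = 1, and the invariant factors of ∂_1 are all 1, so H_0 ≅ Z.
  H_1: rank ker ∂_1 − rank ∂_2 = (12 − 5) − 6 = 1, and the invariant factors of ∂_2 are all 1, so H_1 ≅ Z.
  H_2: rank ker ∂_2 − rank ∂_3 = (6 − 6) − 0 = 0, and there is no ∂_3, so H_2 ≅ 0.

H_0 ≅ Z,  H_1 ≅ Z,  H_2 = 0.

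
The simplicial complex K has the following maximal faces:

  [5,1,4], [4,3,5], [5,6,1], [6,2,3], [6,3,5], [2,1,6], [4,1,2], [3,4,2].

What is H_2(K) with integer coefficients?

Take the total order 1 < 2 < 3 < 4 < 5 < 6 on the vertex set. Then K (dimension 2) consists of the simplices:

  0-simplices (6): [1], [2], [3], [4], [5], [6]
  1-simplices (12): [1,2], [1,4], [1,5], [1,6], [2,3], [2,4], [2,6], [3,4], [3,5], [3,6], [4,5], [5,6]
  2-simplices (8): [1,2,4], [1,2,6], [1,4,5], [1,5,6], [2,3,4], [2,3,6], [3,4,5], [3,5,6]

Hence C_0 ≅ Z^6, C_1 ≅ Z^12, C_2 ≅ Z^8.

Boundary ∂_1: C_1 → C_0 is given by ∂[p,q] = [q] − [p].
The 6×12 boundary matrix has rank 5 and Smith normal form diag(1,1,1,1,1).

The boundary map ∂_2: C_2 → C_1 acts by ∂[p,q,r] = [q,r] − [p,r] + [p,q]. For instance
  ∂[1,4,5] = [4,5] − [1,5] + [1,4],
  ∂[1,2,6] = [2,6] − [1,6] + [1,2].
The resulting 12×8 matrix has rank 7, and its Smith normal form has invariant factors (1,1,1,1,1,1,1).

Reading off H_k = ker ∂_k / im ∂_{k+1}:

  H_2: rank ker ∂_2 − rank ∂_3 = (8 − 7) − 0 = 1, and there is no ∂_3, so H_2 ≅ Z.

H_2 = Z.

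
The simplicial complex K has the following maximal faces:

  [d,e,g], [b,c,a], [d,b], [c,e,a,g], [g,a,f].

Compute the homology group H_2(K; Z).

Take the total order a < b < c < d < e < f < g on the vertex set. Then K (dimension 3) consists of the simplices:

  0-simplices (7): a, b, c, d, e, f, g
  1-simplices (13): ab, ac, ae, af, ag, bc, bd, ce, cg, de, dg, eg, fg
  2-simplices (7): abc, ace, acg, aeg, afg, ceg, deg
  3-simplices (1): aceg

Hence C_0 ≅ Z^7, C_1 ≅ Z^13, C_2 ≅ Z^7, C_3 ≅ Z^1.

The boundary map ∂_1: C_1 → C_0 maps an edge to its endpoints' difference, ∂[p,q] = q − p. For instance
  ∂bd = d − b.
As a 7×13 matrix over Z this has rank 6, with invariant factors (1,1,1,1,1,1).

The boundary map ∂_2: C_2 → C_1 acts by ∂[p,q,r] = [q,r] − [p,r] + [p,q]. For instance
  ∂acg = cg − ag + ac,
  ∂ace = ce − ae + ac.
The resulting 13×7 matrix has rank 6, and its Smith normal form has invariant factors (1,1,1,1,1,1).

Boundary ∂_3: C_3 → C_2 sends each 3-simplex σ to the alternating sum Σ_i (−1)^i (σ with its i-th vertex removed). For instance
  ∂aceg = ceg − aeg + acg − ace.
The resulting 7×1 matrix has rank 1, and its Smith normal form has invariant factors (1).

Now H_k = ker ∂_k / im ∂_{k+1}, so:

  H_2: rank ker ∂_2 − rank ∂_3 = (7 − 6) − 1 = 0, and the invariant factors of ∂_3 are all 1, so H_2 = 0.

H_2 = 0.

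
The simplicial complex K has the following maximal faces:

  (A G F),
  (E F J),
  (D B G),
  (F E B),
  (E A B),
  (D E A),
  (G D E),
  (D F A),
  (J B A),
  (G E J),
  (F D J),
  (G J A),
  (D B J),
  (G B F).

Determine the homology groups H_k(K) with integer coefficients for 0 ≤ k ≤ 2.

H_0 = Z,  H_1 = Z^2,  H_2 = Z.

We work with the vertex ordering A < B < D < E < F < G < J. The simplices of K, each written with vertices in increasing order, are:

  0-simplices (7): A, B, D, E, F, G, J
  1-simplices (21): AB, AD, AE, AF, AG, AJ, BD, BE, BF, BG, BJ, DE, DF, DG, DJ, EF, EG, EJ, FG, FJ, GJ
  2-simplices (14): ABE, ABJ, ADE, ADF, AFG, AGJ, BDG, BDJ, BEF, BFG, DEG, DFJ, EFJ, EGJ

Hence C_0 ≅ Z^7, C_1 ≅ Z^21, C_2 ≅ Z^14.

The boundary map ∂_1: C_1 → C_0 sends each edge [p,q] (with p < q) to q − p. For instance
  ∂DE = E − D.
This gives a 7×21 integer matrix of rank 6; reducing to Smith normal form yields diagonal entries (1,1,1,1,1,1).

The boundary map ∂_2: C_2 → C_1 acts by ∂[p,q,r] = [q,r] − [p,r] + [p,q]. For instance
  ∂BFG = FG − BG + BF,
  ∂BEF = EF − BF + BE.
The 21×14 boundary matrix has rank 13 and Smith normal form diag(1,1,1,1,1,1,1,1,1,1,1,1,1).

From H_k ≅ ker(∂_k) / im(∂_{k+1}) we obtain:

  H_0: rank C_0 − rank ∂_1 = 7 − 6 = 1, and the invariant factors of ∂_1 are all 1, so H_0 ≅ Z.
  H_1: rank ker ∂_1 − rank ∂_2 = (21 − 6) − 13 = 2, and the invariant factors of ∂_2 are all 1, so H_1 ≅ Z^2.
  H_2: rank ker ∂_2 − rank ∂_3 = (14 − 13) − 0 = 1, and there is no ∂_3, so H_2 ≅ Z.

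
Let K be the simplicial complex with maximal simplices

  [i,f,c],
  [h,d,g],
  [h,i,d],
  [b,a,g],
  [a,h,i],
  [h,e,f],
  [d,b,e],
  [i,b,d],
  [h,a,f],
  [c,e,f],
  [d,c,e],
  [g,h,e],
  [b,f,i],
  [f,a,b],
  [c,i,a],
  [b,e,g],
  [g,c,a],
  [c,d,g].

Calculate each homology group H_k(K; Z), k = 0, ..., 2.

H_0 = Z,  H_1 = Z ⊕ Z/2Z,  H_2 = 0.

Order the vertices as a < b < c < d < e < f < g < h < i. Listing each simplex with vertices in this order, K has dimension 2 with simplices:

  0-simplices (9): a, b, c, d, e, f, g, h, i
  1-simplices (27): ab, ac, af, ag, ah, ai, bd, be, bf, bg, bi, cd, ce, cf, cg, ci, de, dg, dh, di, ef, eg, eh, fh, fi, gh, hi
  2-simplices (18): abf, abg, acg, aci, afh, ahi, bde, bdi, beg, bfi, cde, cdg, cef, cfi, dgh, dhi, efh, egh

Hence C_0 ≅ Z^9, C_1 ≅ Z^27, C_2 ≅ Z^18.

The boundary map ∂_1: C_1 → C_0 maps an edge to its endpoints' difference, ∂[p,q] = q − p.
As a 9×27 matrix over Z this has rank 8, with invariant factors (1,1,1,1,1,1,1,1).

The boundary map ∂_2: C_2 → C_1 sends each 2-simplex [p,q,r] to [q,r] − [p,r] + [p,q]. For instance
  ∂aci = ci − ai + ac,
  ∂efh = fh − eh + ef.
The 27×18 boundary matrix has rank 18 and Smith normal form diag(1,1,1,1,1,1,1,1,1,1,1,1,1,1,1,1,1,2).

Reading off H_k = ker ∂_k / im ∂_{k+1}:

  H_0: rank C_0 − rank ∂_1 = 9 − 8 = 1, and the invariant factors of ∂_1 are all 1, so H_0 ≅ Z.
  H_1: rank ker ∂_1 − rank ∂_2 = (27 − 8) − 18 = 1, and ∂_2 has invariant factor 2 > 1, so H_1 ≅ Z ⊕ Z/2Z.
  H_2: rank ker ∂_2 − rank ∂_3 = (18 − 18) − 0 = 0, and there is no ∂_3, so H_2 ≅ 0.

As a check, the Euler characteristic is 9 − 27 + 18 = 0, which agrees with 1 − 1 + 0 = 0.
(K is a triangulation of the Klein bottle.)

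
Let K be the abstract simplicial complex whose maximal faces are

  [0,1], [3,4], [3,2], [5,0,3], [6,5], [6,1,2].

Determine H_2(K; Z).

We work with the vertex ordering 0 < 1 < 2 < 3 < 4 < 5 < 6. The simplices of K, each written with vertices in increasing order, are:

  0-simplices (7): [0], [1], [2], [3], [4], [5], [6]
  1-simplices (10): [0,1], [0,3], [0,5], [1,2], [1,6], [2,3], [2,6], [3,4], [3,5], [5,6]
  2-simplices (2): [0,3,5], [1,2,6]

so the chain groups are C_0 ≅ Z^7, C_1 ≅ Z^10, C_2 ≅ Z^2.

Boundary ∂_1: C_1 → C_0 is given by ∂[p,q] = [q] − [p]. For instance
  ∂[2,3] = [3] − [2].
The resulting 7×10 matrix has rank 6, and its Smith normal form has invariant factors (1,1,1,1,1,1).

The boundary map ∂_2: C_2 → C_1 maps a triangle to the signed sum of its edges. For instance
  ∂[1,2,6] = [2,6] − [1,6] + [1,2],
  ∂[0,3,5] = [3,5] − [0,5] + [0,3].
The resulting 10×2 matrix has rank 2, and its Smith normal form has invariant factors (1,1).

Reading off H_k = ker ∂_k / im ∂_{k+1}:

  H_2: rank ker ∂_2 − rank ∂_3 = (2 − 2) − 0 = 0, and there is no ∂_3, so H_2 ≅ 0.

H_2 ≅ 0.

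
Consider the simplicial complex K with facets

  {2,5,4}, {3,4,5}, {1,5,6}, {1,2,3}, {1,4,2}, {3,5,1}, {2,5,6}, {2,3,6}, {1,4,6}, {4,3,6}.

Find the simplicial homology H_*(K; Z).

H_0 = Z,  H_1 = Z/2Z,  H_2 = 0.

We work with the vertex ordering 1 < 2 < 3 < 4 < 5 < 6. The simplices of K, each written with vertices in increasing order, are:

  0-simplices (6): [1], [2], [3], [4], [5], [6]
  1-simplices (15): [1,2], [1,3], [1,4], [1,5], [1,6], [2,3], [2,4], [2,5], [2,6], [3,4], [3,5], [3,6], [4,5], [4,6], [5,6]
  2-simplices (10): [1,2,3], [1,2,4], [1,3,5], [1,4,6], [1,5,6], [2,3,6], [2,4,5], [2,5,6], [3,4,5], [3,4,6]

Hence C_0 ≅ Z^6, C_1 ≅ Z^15, C_2 ≅ Z^10.

Boundary ∂_1: C_1 → C_0 maps an edge to its endpoints' difference, ∂[p,q] = q − p.
As a 6×15 matrix over Z this has rank 5, with invariant factors (1,1,1,1,1).

Boundary ∂_2: C_2 → C_1 sends each 2-simplex [p,q,r] to [q,r] − [p,r] + [p,q]. For instance
  ∂[2,3,6] = [3,6] − [2,6] + [2,3],
  ∂[1,2,3] = [2,3] − [1,3] + [1,2].
As a 15×10 matrix over Z this has rank 10, with invariant factors (1,1,1,1,1,1,1,1,1,2).

Reading off H_k = ker ∂_k / im ∂_{k+1}:

  H_0: rank C_0 − rank ∂_1 = 6 − 5 = 1, and the invariant factors of ∂_1 are all 1, so H_0 = Z.
  H_1: rank ker ∂_1 − rank ∂_2 = (15 − 5) − 10 = 0, and ∂_2 has invariant factor 2 > 1, so H_1 = Z/2Z.
  H_2: rank ker ∂_2 − rank ∂_3 = (10 − 10) − 0 = 0, and there is no ∂_3, so H_2 = 0.

(K is a triangulation of the real projective plane RP^2.)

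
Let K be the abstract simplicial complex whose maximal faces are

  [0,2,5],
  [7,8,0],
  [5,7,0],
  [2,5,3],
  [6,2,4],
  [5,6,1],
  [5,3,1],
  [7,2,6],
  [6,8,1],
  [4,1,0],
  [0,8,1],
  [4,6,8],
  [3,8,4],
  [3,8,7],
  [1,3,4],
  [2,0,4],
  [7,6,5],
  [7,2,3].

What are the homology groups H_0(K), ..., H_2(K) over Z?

H_0 = Z,  H_1 = Z ⊕ Z/2Z,  H_2 = 0.

Fix the vertex order 0 < 1 < 2 < 3 < 4 < 5 < 6 < 7 < 8 and write every simplex with vertices in increasing order. Then dim K = 2 and the simplices of K are:

  0-simplices (9): [0], [1], [2], [3], [4], [5], [6], [7], [8]
  1-simplices (27): (27 of them)
  2-simplices (18): [0,1,4], [0,1,8], [0,2,4], [0,2,5], [0,5,7], [0,7,8], [1,3,4], [1,3,5], [1,5,6], [1,6,8], [2,3,5], [2,3,7], [2,4,6], [2,6,7], [3,4,8], [3,7,8], [4,6,8], [5,6,7]

Hence C_0 ≅ Z^9, C_1 ≅ Z^27, C_2 ≅ Z^18.

The boundary map ∂_1: C_1 → C_0 is given by ∂[p,q] = [q] − [p]. For instance
  ∂[0,1] = [1] − [0].
This gives a 9×27 integer matrix of rank 8; reducing to Smith normal form yields diagonal entries (1,1,1,1,1,1,1,1).

∂_2: C_2 → C_1 maps a triangle to the signed sum of its edges. For instance
  ∂[1,3,4] = [3,4] − [1,4] + [1,3],
  ∂[5,6,7] = [6,7] − [5,7] + [5,6].
As a 27×18 matrix over Z this has rank 18, with invariant factors (1,1,1,1,1,1,1,1,1,1,1,1,1,1,1,1,1,2).

Reading off H_k = ker ∂_k / im ∂_{k+1}:

  H_0: rank C_0 − rank ∂_1 = 9 − 8 = 1, and the invariant factors of ∂_1 are all 1, so H_0 = Z.
  H_1: rank ker ∂_1 − rank ∂_2 = (27 − 8) − 18 = 1, and ∂_2 has invariant factor 2 > 1, so H_1 = Z ⊕ Z/2Z.
  H_2: rank ker ∂_2 − rank ∂_3 = (18 − 18) − 0 = 0, and there is no ∂_3, so H_2 = 0.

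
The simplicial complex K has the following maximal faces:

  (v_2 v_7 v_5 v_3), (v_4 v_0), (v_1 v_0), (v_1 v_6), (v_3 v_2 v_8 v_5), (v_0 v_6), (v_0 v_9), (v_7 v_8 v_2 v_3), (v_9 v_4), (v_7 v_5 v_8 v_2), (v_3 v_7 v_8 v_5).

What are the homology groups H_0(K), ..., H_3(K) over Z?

H_0 ≅ Z^2,  H_1 ≅ Z^2,  H_2 = 0,  H_3 ≅ Z.

We work with the vertex ordering v_0 < v_1 < v_2 < v_3 < v_4 < v_5 < v_6 < v_7 < v_8 < v_9. The simplices of K, each written with vertices in increasing order, are:

  0-simplices (10): [v_0], [v_1], [v_2], [v_3], [v_4], [v_5], [v_6], [v_7], [v_8], [v_9]
  1-simplices (16): (16 of them)
  2-simplices (10): [v_2,v_3,v_5], [v_2,v_3,v_7], [v_2,v_3,v_8], [v_2,v_5,v_7], [v_2,v_5,v_8], [v_2,v_7,v_8], [v_3,v_5,v_7], [v_3,v_5,v_8], [v_3,v_7,v_8], [v_5,v_7,v_8]
  3-simplices (5): [v_2,v_3,v_5,v_7], [v_2,v_3,v_5,v_8], [v_2,v_3,v_7,v_8], [v_2,v_5,v_7,v_8], [v_3,v_5,v_7,v_8]

giving chain groups C_0 ≅ Z^10, C_1 ≅ Z^16, C_2 ≅ Z^10, C_3 ≅ Z^5.

Boundary ∂_1: C_1 → C_0 sends each edge [p,q] (with p < q) to q − p.
As a 10×16 matrix over Z this has rank 8, with invariant factors (1,1,1,1,1,1,1,1).

Boundary ∂_2: C_2 → C_1 maps a triangle to the signed sum of its edges. For instance
  ∂[v_2,v_3,v_8] = [v_3,v_8] − [v_2,v_8] + [v_2,v_3],
  ∂[v_2,v_3,v_7] = [v_3,v_7] − [v_2,v_7] + [v_2,v_3].
The resulting 16×10 matrix has rank 6, and its Smith normal form has invariant factors (1,1,1,1,1,1).

The boundary map ∂_3: C_3 → C_2 sends each 3-simplex σ to the alternating sum Σ_i (−1)^i (σ with its i-th vertex removed). For instance
  ∂[v_2,v_5,v_7,v_8] = [v_5,v_7,v_8] − [v_2,v_7,v_8] + [v_2,v_5,v_8] − [v_2,v_5,v_7],
  ∂[v_2,v_3,v_7,v_8] = [v_3,v_7,v_8] − [v_2,v_7,v_8] + [v_2,v_3,v_8] − [v_2,v_3,v_7].
The resulting 10×5 matrix has rank 4, and its Smith normal form has invariant factors (1,1,1,1).

Reading off H_k = ker ∂_k / im ∂_{k+1}:

  H_0: rank C_0 − rank ∂_1 = 10 − 8 = 2, and the invariant factors of ∂_1 are all 1, so H_0 ≅ Z^2.
  H_1: rank ker ∂_1 − rank ∂_2 = (16 − 8) − 6 = 2, and the invariant factors of ∂_2 are all 1, so H_1 ≅ Z^2.
  H_2: rank ker ∂_2 − rank ∂_3 = (10 − 6) − 4 = 0, and the invariant factors of ∂_3 are all 1, so H_2 ≅ 0.
  H_3: rank ker ∂_3 − rank ∂_4 = (5 − 4) − 0 = 1, and there is no ∂_4, so H_3 ≅ Z.

As a check, the Euler characteristic is 10 − 16 + 10 − 5 = -1, which agrees with 2 − 2 + 0 − 1 = -1.
(K is a triangulation of the disjoint union of the 3-sphere S^3 and a wedge of 2 circles.)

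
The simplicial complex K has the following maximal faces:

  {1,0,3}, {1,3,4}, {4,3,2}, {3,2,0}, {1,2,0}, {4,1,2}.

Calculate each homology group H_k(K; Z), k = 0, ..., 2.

K has 5 vertices, 9 edges, 6 triangles.
rank ∂_0 = 0, rank ∂_1 = 4 ⇒ b_0 = 5 − 0 − 4 = 1; all invariant factors of ∂_1 are 1 so no torsion. So H_0 = Z.
rank ∂_1 = 4, rank ∂_2 = 5 ⇒ b_1 = 9 − 4 − 5 = 0; all invariant factors of ∂_2 are 1 so no torsion. So H_1 = 0.
rank ∂_2 = 5, rank ∂_3 = 0 ⇒ b_2 = 6 − 5 − 0 = 1. So H_2 = Z.

H_0 ≅ Z,  H_1 = 0,  H_2 ≅ Z.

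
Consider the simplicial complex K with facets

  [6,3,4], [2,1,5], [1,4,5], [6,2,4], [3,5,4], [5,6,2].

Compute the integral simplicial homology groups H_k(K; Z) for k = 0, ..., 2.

Fix the vertex order 1 < 2 < 3 < 4 < 5 < 6 and write every simplex with vertices in increasing order. Then dim K = 2 and the simplices of K are:

  0-simplices (6): [1], [2], [3], [4], [5], [6]
  1-simplices (12): [1,2], [1,4], [1,5], [2,4], [2,5], [2,6], [3,4], [3,5], [3,6], [4,5], [4,6], [5,6]
  2-simplices (6): [1,2,5], [1,4,5], [2,4,6], [2,5,6], [3,4,5], [3,4,6]

giving chain groups C_0 ≅ Z^6, C_1 ≅ Z^12, C_2 ≅ Z^6.

Boundary ∂_1: C_1 → C_0 maps an edge to its endpoints' difference, ∂[p,q] = q − p. For instance
  ∂[5,6] = [6] − [5].
The resulting 6×12 matrix has rank 5, and its Smith normal form has invariant factors (1,1,1,1,1).

The boundary map ∂_2: C_2 → C_1 acts by ∂[p,q,r] = [q,r] − [p,r] + [p,q]. For instance
  ∂[3,4,6] = [4,6] − [3,6] + [3,4],
  ∂[2,4,6] = [4,6] − [2,6] + [2,4].
The resulting 12×6 matrix has rank 6, and its Smith normal form has invariant factors (1,1,1,1,1,1).

Reading off H_k = ker ∂_k / im ∂_{k+1}:

  H_0: rank C_0 − rank ∂_1 = 6 − 5 = 1, and the invariant factors of ∂_1 are all 1, so H_0 = Z.
  H_1: rank ker ∂_1 − rank ∂_2 = (12 − 5) − 6 = 1, and the invariant factors of ∂_2 are all 1, so H_1 = Z.
  H_2: rank ker ∂_2 − rank ∂_3 = (6 − 6) − 0 = 0, and there is no ∂_3, so H_2 = 0.

As a check, the Euler characteristic is 6 − 12 + 6 = 0, which agrees with 1 − 1 + 0 = 0.

H_0 ≅ Z,  H_1 ≅ Z,  H_2 = 0.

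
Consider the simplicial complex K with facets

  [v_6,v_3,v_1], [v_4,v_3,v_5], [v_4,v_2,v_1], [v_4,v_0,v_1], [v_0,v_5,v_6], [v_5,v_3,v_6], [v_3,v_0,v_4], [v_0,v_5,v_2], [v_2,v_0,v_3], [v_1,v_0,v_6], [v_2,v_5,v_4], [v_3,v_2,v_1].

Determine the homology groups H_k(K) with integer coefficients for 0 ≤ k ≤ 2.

H_0 = Z,  H_1 = Z_2,  H_2 = 0.

Take the total order v_0 < v_1 < v_2 < v_3 < v_4 < v_5 < v_6 on the vertex set. Then K (dimension 2) consists of the simplices:

  0-simplices (7): [v_0], [v_1], [v_2], [v_3], [v_4], [v_5], [v_6]
  1-simplices (18): (18 of them)
  2-simplices (12): (12 of them)

so the chain groups are C_0 ≅ Z^7, C_1 ≅ Z^18, C_2 ≅ Z^12.

∂_1: C_1 → C_0 sends each edge [p,q] (with p < q) to q − p. For instance
  ∂[v_4,v_5] = [v_5] − [v_4].
The 7×18 boundary matrix has rank 6 and Smith normal form diag(1,1,1,1,1,1).

Boundary ∂_2: C_2 → C_1 acts by ∂[p,q,r] = [q,r] − [p,r] + [p,q]. For instance
  ∂[v_0,v_3,v_4] = [v_3,v_4] − [v_0,v_4] + [v_0,v_3],
  ∂[v_1,v_3,v_6] = [v_3,v_6] − [v_1,v_6] + [v_1,v_3].
The 18×12 boundary matrix has rank 12 and Smith normal form diag(1,1,1,1,1,1,1,1,1,1,1,2).

Now H_k = ker ∂_k / im ∂_{k+1}, so:

  H_0: rank C_0 − rank ∂_1 = 7 − 6 = 1, and the invariant factors of ∂_1 are all 1, so H_0 ≅ Z.
  H_1: rank ker ∂_1 − rank ∂_2 = (18 − 6) − 12 = 0, and ∂_2 has invariant factor 2 > 1, so H_1 ≅ Z_2.
  H_2: rank ker ∂_2 − rank ∂_3 = (12 − 12) − 0 = 0, and there is no ∂_3, so H_2 ≅ 0.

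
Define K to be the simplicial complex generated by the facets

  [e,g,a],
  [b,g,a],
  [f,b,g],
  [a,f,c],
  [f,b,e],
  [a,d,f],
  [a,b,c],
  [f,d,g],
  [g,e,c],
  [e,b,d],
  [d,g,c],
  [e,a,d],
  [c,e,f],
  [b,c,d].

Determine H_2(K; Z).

K has 7 vertices, 21 edges, 14 triangles.
rank ∂_2 = 13, rank ∂_3 = 0 ⇒ b_2 = 14 − 13 − 0 = 1. So H_2 = Z.

H_2 = Z.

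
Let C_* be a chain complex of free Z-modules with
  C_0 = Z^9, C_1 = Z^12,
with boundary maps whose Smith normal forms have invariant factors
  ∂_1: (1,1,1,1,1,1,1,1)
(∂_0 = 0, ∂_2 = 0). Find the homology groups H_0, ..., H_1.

H_0 ≅ Z,  H_1 ≅ Z^4.

H_0: b_0 = 9 − 0 − 8 = 1; torsion from ∂_1 factors > 1: none. So H_0 ≅ Z.
H_1: b_1 = 12 − 8 − 0 = 4; torsion from ∂_2 factors > 1: none. So H_1 ≅ Z^4.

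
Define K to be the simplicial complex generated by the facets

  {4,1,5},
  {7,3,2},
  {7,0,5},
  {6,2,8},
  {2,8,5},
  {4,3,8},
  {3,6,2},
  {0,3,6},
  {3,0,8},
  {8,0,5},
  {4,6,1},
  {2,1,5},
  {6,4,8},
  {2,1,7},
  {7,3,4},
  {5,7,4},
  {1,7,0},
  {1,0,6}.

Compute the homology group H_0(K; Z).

H_0 ≅ Z.

Take the total order 0 < 1 < 2 < 3 < 4 < 5 < 6 < 7 < 8 on the vertex set. Then K (dimension 2) consists of the simplices:

  0-simplices (9): [0], [1], [2], [3], [4], [5], [6], [7], [8]
  1-simplices (27): (27 of them)
  2-simplices (18): [0,1,6], [0,1,7], [0,3,6], [0,3,8], [0,5,7], [0,5,8], [1,2,5], [1,2,7], [1,4,5], [1,4,6], [2,3,6], [2,3,7], [2,5,8], [2,6,8], [3,4,7], [3,4,8], [4,5,7], [4,6,8]

so the chain groups are C_0 ≅ Z^9, C_1 ≅ Z^27, C_2 ≅ Z^18.

∂_1: C_1 → C_0 sends each edge [p,q] (with p < q) to q − p. For instance
  ∂[2,3] = [3] − [2].
The resulting 9×27 matrix has rank 8, and its Smith normal form has invariant factors (1,1,1,1,1,1,1,1).

Boundary ∂_2: C_2 → C_1 acts by ∂[p,q,r] = [q,r] − [p,r] + [p,q]. For instance
  ∂[2,3,6] = [3,6] − [2,6] + [2,3],
  ∂[0,1,6] = [1,6] − [0,6] + [0,1].
The resulting 27×18 matrix has rank 18, and its Smith normal form has invariant factors (1,1,1,1,1,1,1,1,1,1,1,1,1,1,1,1,1,2).

Reading off H_k = ker ∂_k / im ∂_{k+1}:

  H_0: rank C_0 − rank ∂_1 = 9 − 8 = 1, and the invariant factors of ∂_1 are all 1, so H_0 ≅ Z.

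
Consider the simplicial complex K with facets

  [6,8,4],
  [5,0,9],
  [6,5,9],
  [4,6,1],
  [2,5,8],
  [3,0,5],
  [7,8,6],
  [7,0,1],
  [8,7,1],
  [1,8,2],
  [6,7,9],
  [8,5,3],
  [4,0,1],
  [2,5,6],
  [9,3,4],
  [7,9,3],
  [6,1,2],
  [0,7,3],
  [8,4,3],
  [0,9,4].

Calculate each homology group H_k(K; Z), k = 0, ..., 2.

H_0 ≅ Z,  H_1 ≅ Z ⊕ Z/2Z,  H_2 = 0.

We work with the vertex ordering 0 < 1 < 2 < 3 < 4 < 5 < 6 < 7 < 8 < 9. The simplices of K, each written with vertices in increasing order, are:

  0-simplices (10): [0], [1], [2], [3], [4], [5], [6], [7], [8], [9]
  1-simplices (30): (30 of them)
  2-simplices (20): (20 of them)

so the chain groups are C_0 ≅ Z^10, C_1 ≅ Z^30, C_2 ≅ Z^20.

The boundary map ∂_1: C_1 → C_0 sends each edge [p,q] (with p < q) to q − p. For instance
  ∂[0,4] = [4] − [0].
This gives a 10×30 integer matrix of rank 9; reducing to Smith normal form yields diagonal entries (1,1,1,1,1,1,1,1,1).

∂_2: C_2 → C_1 acts by ∂[p,q,r] = [q,r] − [p,r] + [p,q]. For instance
  ∂[0,5,9] = [5,9] − [0,9] + [0,5],
  ∂[0,1,4] = [1,4] − [0,4] + [0,1].
As a 30×20 matrix over Z this has rank 20, with invariant factors (1,1,1,1,1,1,1,1,1,1,1,1,1,1,1,1,1,1,1,2).

Now H_k = ker ∂_k / im ∂_{k+1}, so:

  H_0: rank C_0 − rank ∂_1 = 10 − 9 = 1, and the invariant factors of ∂_1 are all 1, so H_0 ≅ Z.
  H_1: rank ker ∂_1 − rank ∂_2 = (30 − 9) − 20 = 1, and ∂_2 has invariant factor 2 > 1, so H_1 ≅ Z ⊕ Z/2Z.
  H_2: rank ker ∂_2 − rank ∂_3 = (20 − 20) − 0 = 0, and there is no ∂_3, so H_2 ≅ 0.

As a check, the Euler characteristic is 10 − 30 + 20 = 0, which agrees with 1 − 1 + 0 = 0.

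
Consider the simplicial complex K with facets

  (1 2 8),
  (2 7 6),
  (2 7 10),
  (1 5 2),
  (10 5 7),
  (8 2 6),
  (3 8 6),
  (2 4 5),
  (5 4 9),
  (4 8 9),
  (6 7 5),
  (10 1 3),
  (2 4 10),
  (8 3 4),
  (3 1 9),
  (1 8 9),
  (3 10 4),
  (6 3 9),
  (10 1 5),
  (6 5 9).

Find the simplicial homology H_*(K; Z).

Take the total order 1 < 2 < 3 < 4 < 5 < 6 < 7 < 8 < 9 < 10 on the vertex set. Then K (dimension 2) consists of the simplices:

  0-simplices (10): [1], [2], [3], [4], [5], [6], [7], [8], [9], [10]
  1-simplices (30): (30 of them)
  2-simplices (20): (20 of them)

giving chain groups C_0 ≅ Z^10, C_1 ≅ Z^30, C_2 ≅ Z^20.

The boundary map ∂_1: C_1 → C_0 sends each edge [p,q] (with p < q) to q − p.
The 10×30 boundary matrix has rank 9 and Smith normal form diag(1,1,1,1,1,1,1,1,1).

The boundary map ∂_2: C_2 → C_1 sends each 2-simplex [p,q,r] to [q,r] − [p,r] + [p,q]. For instance
  ∂[3,6,9] = [6,9] − [3,9] + [3,6],
  ∂[1,2,5] = [2,5] − [1,5] + [1,2].
The 30×20 boundary matrix has rank 20 and Smith normal form diag(1,1,1,1,1,1,1,1,1,1,1,1,1,1,1,1,1,1,1,2).

Now H_k = ker ∂_k / im ∂_{k+1}, so:

  H_0: rank C_0 − rank ∂_1 = 10 − 9 = 1, and the invariant factors of ∂_1 are all 1, so H_0 ≅ Z.
  H_1: rank ker ∂_1 − rank ∂_2 = (30 − 9) − 20 = 1, and ∂_2 has invariant factor 2 > 1, so H_1 ≅ Z ⊕ Z/2Z.
  H_2: rank ker ∂_2 − rank ∂_3 = (20 − 20) − 0 = 0, and there is no ∂_3, so H_2 ≅ 0.

As a check, the Euler characteristic is 10 − 30 + 20 = 0, which agrees with 1 − 1 + 0 = 0.

H_0 ≅ Z,  H_1 ≅ Z ⊕ Z/2Z,  H_2 = 0.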